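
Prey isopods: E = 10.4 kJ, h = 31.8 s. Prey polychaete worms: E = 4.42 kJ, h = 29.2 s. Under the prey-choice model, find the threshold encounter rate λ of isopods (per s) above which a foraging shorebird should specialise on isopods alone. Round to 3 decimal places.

Drop polychaete worms once their profitability E₂/h₂ falls below the rate achievable on isopods alone: E₂/h₂ = λE₁/(1 + λh₁).
Solve for λ: λE₁h₂ = E₂(1 + λh₁) → λ(E₁h₂ − E₂h₁) = E₂ → λ = E₂/(E₁h₂ − E₂h₁).
λ = 4.42/(10.4×29.2 − 4.42×31.8) = 4.42/163.1 = 0.0271 per s.

0.027 per s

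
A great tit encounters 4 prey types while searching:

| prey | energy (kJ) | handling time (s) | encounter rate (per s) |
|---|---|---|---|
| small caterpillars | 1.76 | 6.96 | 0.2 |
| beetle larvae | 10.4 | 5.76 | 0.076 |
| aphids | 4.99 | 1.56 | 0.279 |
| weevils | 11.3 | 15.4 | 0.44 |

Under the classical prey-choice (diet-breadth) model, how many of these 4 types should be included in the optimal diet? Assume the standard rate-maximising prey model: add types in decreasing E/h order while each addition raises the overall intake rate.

Rank by E/h (kJ/s): aphids 3.2, beetle larvae 1.81, weevils 0.734, small caterpillars 0.253. Include each in turn until the next type's E/h falls below the running intake rate.
Rate on top 1: 0.97. beetle larvae: 1.81 > 0.97 → include.
Rate on top 2: 1.165. weevils: 0.734 < 1.165 → exclude; stop.
Optimal diet: aphids, beetle larvae — 2 of 4 types.

2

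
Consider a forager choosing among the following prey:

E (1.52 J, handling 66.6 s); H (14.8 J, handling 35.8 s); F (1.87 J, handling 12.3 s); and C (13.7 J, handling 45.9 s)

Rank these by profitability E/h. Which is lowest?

In descending order of E/h:
H: 14.8/35.8 = 0.413 J/s
C: 13.7/45.9 = 0.298 J/s
F: 1.87/12.3 = 0.152 J/s
E: 1.52/66.6 = 0.0228 J/s

E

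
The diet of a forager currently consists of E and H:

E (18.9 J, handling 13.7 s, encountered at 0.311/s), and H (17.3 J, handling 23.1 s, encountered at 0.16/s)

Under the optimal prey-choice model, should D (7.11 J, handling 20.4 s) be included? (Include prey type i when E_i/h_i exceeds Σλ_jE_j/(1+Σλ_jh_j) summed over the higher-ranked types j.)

Intake rate on the current diet: R = (0.311×18.9 + 0.16×17.3) / (1 + 0.311×13.7 + 0.16×23.1) = 8.646/8.957 = 0.9653 J/s.
D: E/h = 7.11/20.4 = 0.3485 J/s.
Since 0.3485 < R, time spent handling D is better spent searching.

No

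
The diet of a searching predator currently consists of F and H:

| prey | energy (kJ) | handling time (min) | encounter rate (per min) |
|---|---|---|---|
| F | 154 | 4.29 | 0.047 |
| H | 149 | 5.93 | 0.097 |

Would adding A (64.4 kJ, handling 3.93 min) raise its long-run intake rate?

Current rate: (0.047×154 + 0.097×149)/(1 + 0.047×4.29 + 0.097×5.93) = 12.21 kJ/min.
A: E/h = 64.4/3.93 = 16.39 kJ/min.
16.39 > 12.21, so adding A raises the average — include it.

Yes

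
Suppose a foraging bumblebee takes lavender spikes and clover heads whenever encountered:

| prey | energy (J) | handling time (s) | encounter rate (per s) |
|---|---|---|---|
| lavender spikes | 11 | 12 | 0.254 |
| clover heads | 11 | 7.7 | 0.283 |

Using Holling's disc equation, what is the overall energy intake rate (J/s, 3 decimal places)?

R = Σλ_iE_i / (1 + Σλ_ih_i)
Numerator: 0.254×11 + 0.283×11 = 5.907
Denominator: 1 + 0.254×12 + 0.283×7.7 = 6.227
R = 5.907/6.227 = 0.9486 J/s

0.949 J/s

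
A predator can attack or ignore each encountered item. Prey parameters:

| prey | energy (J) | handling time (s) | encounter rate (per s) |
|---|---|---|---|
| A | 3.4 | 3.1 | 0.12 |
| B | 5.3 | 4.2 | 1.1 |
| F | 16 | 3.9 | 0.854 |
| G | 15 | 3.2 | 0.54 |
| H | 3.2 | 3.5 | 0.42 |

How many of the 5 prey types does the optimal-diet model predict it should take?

Profitabilities (E/h, J/s): G 4.69, F 4.1, B 1.26, A 1.1, H 0.914. Add prey in this order while the next type's profitability exceeds the intake rate on those already taken.
Rate on top 1: 2.969. F: 4.1 > 2.969 → include.
Rate on top 2: 3.592. B: 1.26 < 3.592 → exclude; stop.
Optimal diet: G, F — 2 of 5 types.

2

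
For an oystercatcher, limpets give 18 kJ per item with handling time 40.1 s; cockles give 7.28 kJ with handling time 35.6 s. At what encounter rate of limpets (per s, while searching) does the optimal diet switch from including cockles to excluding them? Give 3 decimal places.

0.021 per s

Drop cockles once their profitability E₂/h₂ falls below the rate achievable on limpets alone: E₂/h₂ = λE₁/(1 + λh₁).
Solve for λ: λE₁h₂ = E₂(1 + λh₁) → λ(E₁h₂ − E₂h₁) = E₂ → λ = E₂/(E₁h₂ − E₂h₁).
λ = 7.28/(18×35.6 − 7.28×40.1) = 7.28/348.9 = 0.02087 per s.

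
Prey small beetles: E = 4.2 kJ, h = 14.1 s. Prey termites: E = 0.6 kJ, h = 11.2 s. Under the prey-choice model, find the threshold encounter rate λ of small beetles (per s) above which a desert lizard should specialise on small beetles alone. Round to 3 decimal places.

The zero-one rule: include termites iff E₂/h₂ > λE₁/(1+λh₁). Equality gives the switch point.
λE₁h₂ = E₂ + λE₂h₁ ⇒ λ = E₂/(E₁h₂ − E₂h₁) = 0.6/(47.04 − 8.46) = 0.01555 per s.

0.016 per s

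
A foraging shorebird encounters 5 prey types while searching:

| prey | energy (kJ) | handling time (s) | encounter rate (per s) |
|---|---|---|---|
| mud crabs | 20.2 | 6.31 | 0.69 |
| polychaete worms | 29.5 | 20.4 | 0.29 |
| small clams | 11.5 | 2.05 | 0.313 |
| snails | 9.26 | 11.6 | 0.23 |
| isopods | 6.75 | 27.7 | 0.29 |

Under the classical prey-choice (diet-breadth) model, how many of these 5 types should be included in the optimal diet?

2

E/h in descending order: small clams 5.61, mud crabs 3.2, polychaete worms 1.45, snails 0.798, isopods 0.244 kJ/s. The optimal diet is the largest prefix of this list for which every included type satisfies E_i/h_i > R on the types above it.
Rate on top 1: 2.193. mud crabs: 3.2 > 2.193 → include.
Rate on top 2: 2.925. polychaete worms: 1.45 < 2.925 → exclude; stop.
Optimal diet: small clams, mud crabs — 2 of 5 types.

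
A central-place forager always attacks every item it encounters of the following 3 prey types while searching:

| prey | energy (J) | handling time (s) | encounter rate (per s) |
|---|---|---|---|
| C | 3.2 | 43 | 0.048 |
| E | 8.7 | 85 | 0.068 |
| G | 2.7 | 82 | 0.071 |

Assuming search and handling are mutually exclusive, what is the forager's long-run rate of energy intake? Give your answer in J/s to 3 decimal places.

0.064 J/s

R = (0.048×3.2 + 0.068×8.7 + 0.071×2.7) / (1 + 0.048×43 + 0.068×85 + 0.071×82) = 0.9369/14.67 = 0.06388 J/s.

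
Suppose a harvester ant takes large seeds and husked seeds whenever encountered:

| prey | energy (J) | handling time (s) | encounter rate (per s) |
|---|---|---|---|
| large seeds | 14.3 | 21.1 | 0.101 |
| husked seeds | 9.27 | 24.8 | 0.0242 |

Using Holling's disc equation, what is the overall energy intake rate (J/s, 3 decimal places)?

0.447 J/s

Energy encountered per unit search time: 0.101×14.3 + 0.0242×9.27 = 1.669 J/s.
Handling time per unit search time: 0.101×21.1 + 0.0242×24.8 = 2.731.
Rate = 1.669/(1 + 2.731) = 0.4472 J/s.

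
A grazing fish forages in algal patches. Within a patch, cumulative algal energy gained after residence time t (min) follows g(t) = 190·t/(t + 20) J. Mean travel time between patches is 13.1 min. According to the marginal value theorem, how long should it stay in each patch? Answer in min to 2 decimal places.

16.19 min

Optimal t* satisfies g'(t*) = g(t*)/(T + t*).
g'(t) = 190·20/(t + 20)². Setting 190·20/(t+20)² = 190t/[(t+20)(13.1+t)] gives 20(13.1+t) = t(t+20), so t² = 20×13.1 = 262.
t* = √262 = 16.19 min.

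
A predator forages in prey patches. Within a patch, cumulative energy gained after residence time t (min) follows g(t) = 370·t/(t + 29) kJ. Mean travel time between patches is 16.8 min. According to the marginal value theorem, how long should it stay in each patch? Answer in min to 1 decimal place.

Maximise g(t)/(T+t): set derivative to zero → g'(t)(T+t) = g(t).
g'(t) = 370·29/(t + 29)². Setting 370·29/(t+29)² = 370t/[(t+29)(16.8+t)] gives 29(16.8+t) = t(t+29), so t² = 29×16.8 = 487.2.
t* = √487.2 = 22.07 min.

22.1 min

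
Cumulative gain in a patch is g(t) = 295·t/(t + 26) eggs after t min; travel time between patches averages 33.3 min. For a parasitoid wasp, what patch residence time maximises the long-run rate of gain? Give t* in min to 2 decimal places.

Maximise g(t)/(T+t): set derivative to zero → g'(t)(T+t) = g(t).
g'(t) = 295·26/(t + 26)². Setting 295·26/(t+26)² = 295t/[(t+26)(33.3+t)] gives 26(33.3+t) = t(t+26), so t² = 26×33.3 = 865.8.
t* = √865.8 = 29.42 min.

29.42 min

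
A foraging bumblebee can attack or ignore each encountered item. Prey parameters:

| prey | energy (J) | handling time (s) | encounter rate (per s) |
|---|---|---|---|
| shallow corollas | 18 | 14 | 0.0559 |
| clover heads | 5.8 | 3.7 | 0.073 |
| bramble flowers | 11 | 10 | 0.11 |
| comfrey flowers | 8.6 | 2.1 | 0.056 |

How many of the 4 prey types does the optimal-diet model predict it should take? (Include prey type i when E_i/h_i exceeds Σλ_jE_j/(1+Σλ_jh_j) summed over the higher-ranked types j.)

E/h in descending order: comfrey flowers 4.1, clover heads 1.57, shallow corollas 1.29, bramble flowers 1.1 J/s. The optimal diet is the largest prefix of this list for which every included type satisfies E_i/h_i > R on the types above it.
Rate on top 1: 0.4309. clover heads: 1.57 > 0.4309 → include.
Rate on top 2: 0.6522. shallow corollas: 1.29 > 0.6522 → include.
Rate on top 3: 0.8806. bramble flowers: 1.1 > 0.8806 → include.
Optimal diet: comfrey flowers, clover heads, shallow corollas, bramble flowers — 4 of 4 types.

4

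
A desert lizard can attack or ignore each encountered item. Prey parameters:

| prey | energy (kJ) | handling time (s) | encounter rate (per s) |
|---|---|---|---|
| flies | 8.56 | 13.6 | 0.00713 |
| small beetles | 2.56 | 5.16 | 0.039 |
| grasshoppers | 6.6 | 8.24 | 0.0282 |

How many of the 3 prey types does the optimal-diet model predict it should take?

3

Profitabilities (E/h, kJ/s): grasshoppers 0.801, flies 0.629, small beetles 0.496. Add prey in this order while the next type's profitability exceeds the intake rate on those already taken.
Rate on top 1: 0.151. flies: 0.629 > 0.151 → include.
Rate on top 2: 0.1859. small beetles: 0.496 > 0.1859 → include.
Optimal diet: grasshoppers, flies, small beetles — 3 of 3 types.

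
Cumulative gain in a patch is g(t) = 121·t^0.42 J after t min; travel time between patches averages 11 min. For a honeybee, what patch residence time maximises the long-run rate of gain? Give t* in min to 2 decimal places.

7.97 min

By the marginal value theorem, leave when the instantaneous gain rate g'(t) equals the habitat-wide average g(t)/(T + t).
g'(t) = 0.42·121·t^-0.58. Setting 0.42·121·t^-0.58 = 121·t^0.42/(11+t) gives 0.42(11+t) = t, so 0.58·t = 0.42×11.
t* = 0.42×11/0.58 = 7.966 min.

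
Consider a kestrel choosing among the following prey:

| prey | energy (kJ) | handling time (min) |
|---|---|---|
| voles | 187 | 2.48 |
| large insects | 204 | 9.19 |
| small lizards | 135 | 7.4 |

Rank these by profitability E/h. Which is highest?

voles

Profitability E/h (kJ/min): voles = 187/2.48 = 75.4, large insects = 204/9.19 = 22.2, small lizards = 135/7.4 = 18.2.
Ranked: voles > large insects > small lizards.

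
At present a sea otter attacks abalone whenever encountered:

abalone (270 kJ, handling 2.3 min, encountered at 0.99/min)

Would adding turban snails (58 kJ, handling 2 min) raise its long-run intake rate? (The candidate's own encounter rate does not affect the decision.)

No

Intake rate on the current diet: R = (0.99×270) / (1 + 0.99×2.3) = 267.3/3.277 = 81.57 kJ/min.
Profitability of turban snails: 58/2 = 29 kJ/min.
Since 29 < R, time spent handling turban snails is better spent searching.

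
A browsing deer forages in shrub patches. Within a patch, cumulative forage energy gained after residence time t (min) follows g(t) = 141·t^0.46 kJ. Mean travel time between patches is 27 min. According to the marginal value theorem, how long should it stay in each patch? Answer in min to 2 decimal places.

23.00 min

Optimal t* satisfies g'(t*) = g(t*)/(T + t*).
g'(t) = 0.46·141·t^-0.54. Setting 0.46·141·t^-0.54 = 141·t^0.46/(27+t) gives 0.46(27+t) = t, so 0.54·t = 0.46×27.
t* = 0.46×27/0.54 = 23 min.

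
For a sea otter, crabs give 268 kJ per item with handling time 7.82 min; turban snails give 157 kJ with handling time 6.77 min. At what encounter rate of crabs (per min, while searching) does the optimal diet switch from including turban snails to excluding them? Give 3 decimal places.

0.268 per min

Drop turban snails once their profitability E₂/h₂ falls below the rate achievable on crabs alone: E₂/h₂ = λE₁/(1 + λh₁).
Solve for λ: λE₁h₂ = E₂(1 + λh₁) → λ(E₁h₂ − E₂h₁) = E₂ → λ = E₂/(E₁h₂ − E₂h₁).
λ = 157/(268×6.77 − 157×7.82) = 157/586.6 = 0.2676 per min.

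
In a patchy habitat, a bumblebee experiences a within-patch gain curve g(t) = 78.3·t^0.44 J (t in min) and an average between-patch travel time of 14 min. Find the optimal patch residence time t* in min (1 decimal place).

11.0 min

Maximise g(t)/(T+t): set derivative to zero → g'(t)(T+t) = g(t).
g'(t) = 0.44·78.3·t^-0.56. Setting 0.44·78.3·t^-0.56 = 78.3·t^0.44/(14+t) gives 0.44(14+t) = t, so 0.56·t = 0.44×14.
t* = 0.44×14/0.56 = 11 min.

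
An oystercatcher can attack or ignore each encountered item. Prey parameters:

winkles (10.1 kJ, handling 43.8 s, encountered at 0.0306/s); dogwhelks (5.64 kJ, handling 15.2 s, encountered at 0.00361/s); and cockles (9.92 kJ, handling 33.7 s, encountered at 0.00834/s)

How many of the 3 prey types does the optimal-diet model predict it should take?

Rank by E/h (kJ/s): dogwhelks 0.371, cockles 0.294, winkles 0.231. Include each in turn until the next type's E/h falls below the running intake rate.
Rate on top 1: 0.0193. cockles: 0.294 > 0.0193 → include.
Rate on top 2: 0.07717. winkles: 0.231 > 0.07717 → include.
Optimal diet: dogwhelks, cockles, winkles — 3 of 3 types.

3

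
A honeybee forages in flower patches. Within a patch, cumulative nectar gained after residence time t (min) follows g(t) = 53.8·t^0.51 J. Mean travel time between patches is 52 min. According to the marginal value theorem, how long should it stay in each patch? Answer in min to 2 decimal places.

Optimal t* satisfies g'(t*) = g(t*)/(T + t*).
g'(t) = 0.51·53.8·t^-0.49. Setting 0.51·53.8·t^-0.49 = 53.8·t^0.51/(52+t) gives 0.51(52+t) = t, so 0.49·t = 0.51×52.
t* = 0.51×52/0.49 = 54.12 min.

54.12 min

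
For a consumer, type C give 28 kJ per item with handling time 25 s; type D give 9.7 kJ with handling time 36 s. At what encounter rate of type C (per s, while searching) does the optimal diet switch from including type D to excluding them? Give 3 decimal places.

At the threshold, the rate on type C alone equals the profitability of type D: λ·28/(1 + λ·25) = 9.7/36 = 0.2694.
Rearranging, λ(28 − 0.2694×25) = 0.2694, so λ = 0.2694/21.26 = 0.01267 per s.

0.013 per s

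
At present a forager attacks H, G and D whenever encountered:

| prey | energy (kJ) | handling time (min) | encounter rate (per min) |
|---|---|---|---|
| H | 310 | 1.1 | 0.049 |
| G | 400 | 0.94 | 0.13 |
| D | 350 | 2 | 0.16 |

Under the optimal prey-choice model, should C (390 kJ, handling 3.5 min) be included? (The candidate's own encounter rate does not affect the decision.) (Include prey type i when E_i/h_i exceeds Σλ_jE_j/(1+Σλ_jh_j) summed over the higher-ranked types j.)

Yes

On H, G and D alone, R = ΣλE/(1+Σλh) = 123.2/1.496 = 82.34 kJ/min.
Profitability of C: 390/3.5 = 111.4 kJ/min.
Since 111.4 > R, including C increases the long-run rate.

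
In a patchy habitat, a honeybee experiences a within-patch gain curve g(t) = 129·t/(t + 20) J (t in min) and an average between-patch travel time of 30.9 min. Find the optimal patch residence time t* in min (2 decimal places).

24.86 min

Optimal t* satisfies g'(t*) = g(t*)/(T + t*).
g'(t) = 129·20/(t + 20)². Setting 129·20/(t+20)² = 129t/[(t+20)(30.9+t)] gives 20(30.9+t) = t(t+20), so t² = 20×30.9 = 618.
t* = √618 = 24.86 min.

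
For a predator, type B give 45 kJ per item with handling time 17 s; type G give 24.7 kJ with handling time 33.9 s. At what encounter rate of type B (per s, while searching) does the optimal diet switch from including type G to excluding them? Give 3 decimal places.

0.022 per s

The zero-one rule: include type G iff E₂/h₂ > λE₁/(1+λh₁). Equality gives the switch point.
λE₁h₂ = E₂ + λE₂h₁ ⇒ λ = E₂/(E₁h₂ − E₂h₁) = 24.7/(1526 − 419.9) = 0.02234 per s.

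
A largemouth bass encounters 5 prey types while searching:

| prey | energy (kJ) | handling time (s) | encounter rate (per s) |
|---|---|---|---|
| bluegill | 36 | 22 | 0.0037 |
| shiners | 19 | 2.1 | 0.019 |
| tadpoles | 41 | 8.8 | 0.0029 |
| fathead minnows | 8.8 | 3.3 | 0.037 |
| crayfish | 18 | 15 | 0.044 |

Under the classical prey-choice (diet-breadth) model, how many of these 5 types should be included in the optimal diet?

Profitabilities (E/h, kJ/s): shiners 9.05, tadpoles 4.66, fathead minnows 2.67, bluegill 1.64, crayfish 1.2. Add prey in this order while the next type's profitability exceeds the intake rate on those already taken.
Rate on top 1: 0.3471. tadpoles: 4.66 > 0.3471 → include.
Rate on top 2: 0.4504. fathead minnows: 2.67 > 0.4504 → include.
Rate on top 3: 0.6783. bluegill: 1.64 > 0.6783 → include.
Rate on top 4: 0.7398. crayfish: 1.2 > 0.7398 → include.
Optimal diet: shiners, tadpoles, fathead minnows, bluegill, crayfish — 5 of 5 types.

5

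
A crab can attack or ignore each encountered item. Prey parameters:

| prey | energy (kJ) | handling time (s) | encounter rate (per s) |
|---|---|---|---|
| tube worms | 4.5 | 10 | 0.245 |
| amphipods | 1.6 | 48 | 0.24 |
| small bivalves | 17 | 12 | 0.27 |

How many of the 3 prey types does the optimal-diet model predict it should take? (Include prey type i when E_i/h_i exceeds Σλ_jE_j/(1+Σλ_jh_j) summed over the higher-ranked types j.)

Rank by E/h (kJ/s): small bivalves 1.42, tube worms 0.45, amphipods 0.0333. Include each in turn until the next type's E/h falls below the running intake rate.
Rate on top 1: 1.083. tube worms: 0.45 < 1.083 → exclude; stop.
Optimal diet: small bivalves — 1 of 3 types.

1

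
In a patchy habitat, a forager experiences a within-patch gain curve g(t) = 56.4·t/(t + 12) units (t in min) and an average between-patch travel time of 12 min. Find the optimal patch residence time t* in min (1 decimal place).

By the marginal value theorem, leave when the instantaneous gain rate g'(t) equals the habitat-wide average g(t)/(T + t).
g'(t) = 56.4·12/(t + 12)². Setting 56.4·12/(t+12)² = 56.4t/[(t+12)(12+t)] gives 12(12+t) = t(t+12), so t² = 12×12 = 144.
t* = √144 = 12 min.

12.0 min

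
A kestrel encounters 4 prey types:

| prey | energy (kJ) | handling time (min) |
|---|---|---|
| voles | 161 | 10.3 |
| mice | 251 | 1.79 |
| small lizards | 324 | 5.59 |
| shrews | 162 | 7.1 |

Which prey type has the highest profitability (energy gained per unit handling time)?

Profitability E/h (kJ/min): voles = 161/10.3 = 15.6, mice = 251/1.79 = 140, small lizards = 324/5.59 = 58, shrews = 162/7.1 = 22.8.
Ranked: mice > small lizards > shrews > voles.

mice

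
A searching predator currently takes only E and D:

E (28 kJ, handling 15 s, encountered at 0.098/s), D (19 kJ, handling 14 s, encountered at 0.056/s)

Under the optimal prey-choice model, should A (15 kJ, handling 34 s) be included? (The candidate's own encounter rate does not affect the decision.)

Current rate: (0.098×28 + 0.056×19)/(1 + 0.098×15 + 0.056×14) = 1.17 kJ/s.
A: E/h = 15/34 = 0.4412 kJ/s.
Since 0.4412 < R, time spent handling A is better spent searching.

No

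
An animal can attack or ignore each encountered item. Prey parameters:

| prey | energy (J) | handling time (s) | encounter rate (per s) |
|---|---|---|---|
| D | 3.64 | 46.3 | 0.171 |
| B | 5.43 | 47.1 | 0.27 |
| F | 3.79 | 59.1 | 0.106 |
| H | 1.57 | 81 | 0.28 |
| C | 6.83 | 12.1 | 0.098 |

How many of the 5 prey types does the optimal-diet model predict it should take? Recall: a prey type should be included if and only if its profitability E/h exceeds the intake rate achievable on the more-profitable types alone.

1

Rank by E/h (J/s): C 0.564, B 0.115, D 0.0786, F 0.0641, H 0.0194. Include each in turn until the next type's E/h falls below the running intake rate.
Rate on top 1: 0.3062. B: 0.115 < 0.3062 → exclude; stop.
Optimal diet: C — 1 of 5 types.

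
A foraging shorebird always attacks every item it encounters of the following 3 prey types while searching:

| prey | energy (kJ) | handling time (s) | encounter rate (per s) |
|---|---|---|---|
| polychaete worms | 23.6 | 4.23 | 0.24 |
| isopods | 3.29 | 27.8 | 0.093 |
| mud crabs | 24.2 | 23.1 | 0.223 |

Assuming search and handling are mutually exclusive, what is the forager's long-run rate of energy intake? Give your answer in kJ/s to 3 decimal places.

Energy encountered per unit search time: 0.24×23.6 + 0.093×3.29 + 0.223×24.2 = 11.37 kJ/s.
Handling time per unit search time: 0.24×4.23 + 0.093×27.8 + 0.223×23.1 = 8.752.
Rate = 11.37/(1 + 8.752) = 1.166 kJ/s.

1.166 kJ/s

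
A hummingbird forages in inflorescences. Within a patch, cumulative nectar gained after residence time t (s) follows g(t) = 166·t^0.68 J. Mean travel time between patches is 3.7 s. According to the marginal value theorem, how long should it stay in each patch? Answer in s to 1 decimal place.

7.9 s

By the marginal value theorem, leave when the instantaneous gain rate g'(t) equals the habitat-wide average g(t)/(T + t).
g'(t) = 0.68·166·t^-0.32. Setting 0.68·166·t^-0.32 = 166·t^0.68/(3.7+t) gives 0.68(3.7+t) = t, so 0.32·t = 0.68×3.7.
t* = 0.68×3.7/0.32 = 7.863 s.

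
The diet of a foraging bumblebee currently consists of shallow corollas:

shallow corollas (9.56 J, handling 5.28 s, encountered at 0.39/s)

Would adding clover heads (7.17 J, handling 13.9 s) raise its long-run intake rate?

On shallow corollas alone, R = ΣλE/(1+Σλh) = 3.728/3.059 = 1.219 J/s.
Profitability of clover heads: 7.17/13.9 = 0.5158 J/s.
0.5158 < 1.219, so adding clover heads would lower the average — exclude it.

No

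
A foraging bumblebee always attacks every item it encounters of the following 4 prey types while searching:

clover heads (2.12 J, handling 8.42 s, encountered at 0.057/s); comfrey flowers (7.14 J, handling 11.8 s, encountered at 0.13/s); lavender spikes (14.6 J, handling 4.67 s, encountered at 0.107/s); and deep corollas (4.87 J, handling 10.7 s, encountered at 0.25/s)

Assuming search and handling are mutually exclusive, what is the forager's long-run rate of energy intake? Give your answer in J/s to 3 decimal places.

R = Σλ_iE_i / (1 + Σλ_ih_i)
Numerator: 0.057×2.12 + 0.13×7.14 + 0.107×14.6 + 0.25×4.87 = 3.829
Denominator: 1 + 0.057×8.42 + 0.13×11.8 + 0.107×4.67 + 0.25×10.7 = 6.189
R = 3.829/6.189 = 0.6187 J/s

0.619 J/s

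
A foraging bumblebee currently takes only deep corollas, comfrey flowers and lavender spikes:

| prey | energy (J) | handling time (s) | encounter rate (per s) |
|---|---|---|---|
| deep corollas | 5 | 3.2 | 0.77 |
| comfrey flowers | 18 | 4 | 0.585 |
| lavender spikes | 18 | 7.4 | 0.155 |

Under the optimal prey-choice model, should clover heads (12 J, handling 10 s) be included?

Current rate: (0.77×5 + 0.585×18 + 0.155×18)/(1 + 0.77×3.2 + 0.585×4 + 0.155×7.4) = 2.47 J/s.
Profitability of clover heads: 12/10 = 1.2 J/s.
Since 1.2 < R, time spent handling clover heads is better spent searching.

No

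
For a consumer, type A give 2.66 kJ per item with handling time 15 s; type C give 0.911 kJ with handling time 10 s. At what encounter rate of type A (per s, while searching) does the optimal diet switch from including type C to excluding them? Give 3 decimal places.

Drop type C once their profitability E₂/h₂ falls below the rate achievable on type A alone: E₂/h₂ = λE₁/(1 + λh₁).
Solve for λ: λE₁h₂ = E₂(1 + λh₁) → λ(E₁h₂ − E₂h₁) = E₂ → λ = E₂/(E₁h₂ − E₂h₁).
λ = 0.911/(2.66×10 − 0.911×15) = 0.911/12.94 = 0.07043 per s.

0.070 per s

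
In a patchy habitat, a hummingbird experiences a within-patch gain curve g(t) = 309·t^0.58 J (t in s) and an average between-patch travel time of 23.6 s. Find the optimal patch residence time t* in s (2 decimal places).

32.59 s

Optimal t* satisfies g'(t*) = g(t*)/(T + t*).
g'(t) = 0.58·309·t^-0.42. Setting 0.58·309·t^-0.42 = 309·t^0.58/(23.6+t) gives 0.58(23.6+t) = t, so 0.42·t = 0.58×23.6.
t* = 0.58×23.6/0.42 = 32.59 s.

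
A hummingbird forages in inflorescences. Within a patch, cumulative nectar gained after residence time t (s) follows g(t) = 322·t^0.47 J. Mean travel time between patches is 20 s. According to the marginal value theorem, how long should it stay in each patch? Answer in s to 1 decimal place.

By the marginal value theorem, leave when the instantaneous gain rate g'(t) equals the habitat-wide average g(t)/(T + t).
g'(t) = 0.47·322·t^-0.53. Setting 0.47·322·t^-0.53 = 322·t^0.47/(20+t) gives 0.47(20+t) = t, so 0.53·t = 0.47×20.
t* = 0.47×20/0.53 = 17.74 s.

17.7 s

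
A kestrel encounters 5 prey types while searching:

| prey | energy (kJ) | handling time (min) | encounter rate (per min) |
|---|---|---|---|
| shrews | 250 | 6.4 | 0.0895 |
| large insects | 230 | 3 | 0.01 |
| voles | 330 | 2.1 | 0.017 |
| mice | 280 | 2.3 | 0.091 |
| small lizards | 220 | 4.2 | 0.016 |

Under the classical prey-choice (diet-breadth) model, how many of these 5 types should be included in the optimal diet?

5

Rank by E/h (kJ/min): voles 157, mice 122, large insects 76.7, small lizards 52.4, shrews 39.1. Include each in turn until the next type's E/h falls below the running intake rate.
Rate on top 1: 5.417. mice: 122 > 5.417 → include.
Rate on top 2: 24.97. large insects: 76.7 > 24.97 → include.
Rate on top 3: 26.19. small lizards: 52.4 > 26.19 → include.
Rate on top 4: 27.5. shrews: 39.1 > 27.5 → include.
Optimal diet: voles, mice, large insects, small lizards, shrews — 5 of 5 types.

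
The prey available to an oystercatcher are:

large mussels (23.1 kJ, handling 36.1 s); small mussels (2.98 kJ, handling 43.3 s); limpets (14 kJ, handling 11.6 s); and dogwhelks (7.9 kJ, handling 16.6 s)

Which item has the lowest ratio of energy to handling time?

In descending order of E/h:
limpets: 14/11.6 = 1.21 kJ/s
large mussels: 23.1/36.1 = 0.64 kJ/s
dogwhelks: 7.9/16.6 = 0.476 kJ/s
small mussels: 2.98/43.3 = 0.0688 kJ/s

small mussels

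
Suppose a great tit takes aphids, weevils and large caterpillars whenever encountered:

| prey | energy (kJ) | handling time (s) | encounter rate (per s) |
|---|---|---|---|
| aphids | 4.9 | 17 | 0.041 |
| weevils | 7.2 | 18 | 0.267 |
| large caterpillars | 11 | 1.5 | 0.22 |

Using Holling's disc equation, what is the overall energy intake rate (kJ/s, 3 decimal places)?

0.665 kJ/s

R = (0.041×4.9 + 0.267×7.2 + 0.22×11) / (1 + 0.041×17 + 0.267×18 + 0.22×1.5) = 4.543/6.833 = 0.6649 kJ/s.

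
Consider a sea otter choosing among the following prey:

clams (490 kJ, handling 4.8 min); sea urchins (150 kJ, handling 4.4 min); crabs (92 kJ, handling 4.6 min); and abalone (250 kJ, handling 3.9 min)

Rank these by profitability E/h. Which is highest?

clams

In descending order of E/h:
clams: 490/4.8 = 102 kJ/min
abalone: 250/3.9 = 64.1 kJ/min
sea urchins: 150/4.4 = 34.1 kJ/min
crabs: 92/4.6 = 20 kJ/min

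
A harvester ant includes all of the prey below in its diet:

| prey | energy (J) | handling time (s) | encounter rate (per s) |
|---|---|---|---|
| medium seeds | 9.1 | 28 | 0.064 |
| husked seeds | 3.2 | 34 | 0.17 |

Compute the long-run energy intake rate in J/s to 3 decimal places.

R = Σλ_iE_i / (1 + Σλ_ih_i)
Numerator: 0.064×9.1 + 0.17×3.2 = 1.126
Denominator: 1 + 0.064×28 + 0.17×34 = 8.572
R = 1.126/8.572 = 0.1314 J/s

0.131 J/s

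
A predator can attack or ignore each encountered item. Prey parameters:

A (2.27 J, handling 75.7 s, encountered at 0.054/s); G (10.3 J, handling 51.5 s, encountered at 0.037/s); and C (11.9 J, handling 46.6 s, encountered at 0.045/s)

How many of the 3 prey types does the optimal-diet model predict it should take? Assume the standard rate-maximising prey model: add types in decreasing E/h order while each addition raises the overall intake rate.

2

Rank by E/h (J/s): C 0.255, G 0.2, A 0.03. Include each in turn until the next type's E/h falls below the running intake rate.
Rate on top 1: 0.1729. G: 0.2 > 0.1729 → include.
Rate on top 2: 0.1832. A: 0.03 < 0.1832 → exclude; stop.
Optimal diet: C, G — 2 of 3 types.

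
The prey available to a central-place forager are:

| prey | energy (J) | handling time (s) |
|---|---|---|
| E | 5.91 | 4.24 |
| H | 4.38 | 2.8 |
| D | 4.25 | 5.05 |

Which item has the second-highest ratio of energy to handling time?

E

In descending order of E/h:
H: 4.38/2.8 = 1.56 J/s
E: 5.91/4.24 = 1.39 J/s
D: 4.25/5.05 = 0.842 J/s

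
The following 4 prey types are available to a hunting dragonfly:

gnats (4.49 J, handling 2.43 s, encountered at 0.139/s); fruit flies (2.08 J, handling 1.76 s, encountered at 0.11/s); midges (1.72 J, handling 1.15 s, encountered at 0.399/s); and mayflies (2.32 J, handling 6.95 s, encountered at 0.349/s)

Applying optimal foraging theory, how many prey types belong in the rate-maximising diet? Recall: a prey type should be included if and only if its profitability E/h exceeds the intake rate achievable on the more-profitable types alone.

3

Profitabilities (E/h, J/s): gnats 1.85, midges 1.5, fruit flies 1.18, mayflies 0.334. Add prey in this order while the next type's profitability exceeds the intake rate on those already taken.
Rate on top 1: 0.4665. midges: 1.5 > 0.4665 → include.
Rate on top 2: 0.7294. fruit flies: 1.18 > 0.7294 → include.
Rate on top 3: 0.7734. mayflies: 0.334 < 0.7734 → exclude; stop.
Optimal diet: gnats, midges, fruit flies — 3 of 4 types.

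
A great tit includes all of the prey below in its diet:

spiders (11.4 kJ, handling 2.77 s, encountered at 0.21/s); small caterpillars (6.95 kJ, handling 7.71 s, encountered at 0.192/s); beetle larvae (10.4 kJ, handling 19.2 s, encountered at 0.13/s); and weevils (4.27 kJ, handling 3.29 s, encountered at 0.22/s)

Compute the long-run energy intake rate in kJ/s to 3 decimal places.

0.958 kJ/s

R = Σλ_iE_i / (1 + Σλ_ih_i)
Numerator: 0.21×11.4 + 0.192×6.95 + 0.13×10.4 + 0.22×4.27 = 6.02
Denominator: 1 + 0.21×2.77 + 0.192×7.71 + 0.13×19.2 + 0.22×3.29 = 6.282
R = 6.02/6.282 = 0.9583 kJ/s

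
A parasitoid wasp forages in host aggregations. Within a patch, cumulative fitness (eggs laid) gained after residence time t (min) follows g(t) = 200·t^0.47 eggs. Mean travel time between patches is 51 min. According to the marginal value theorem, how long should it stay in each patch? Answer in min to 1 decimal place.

45.2 min

Optimal t* satisfies g'(t*) = g(t*)/(T + t*).
g'(t) = 0.47·200·t^-0.53. Setting 0.47·200·t^-0.53 = 200·t^0.47/(51+t) gives 0.47(51+t) = t, so 0.53·t = 0.47×51.
t* = 0.47×51/0.53 = 45.23 min.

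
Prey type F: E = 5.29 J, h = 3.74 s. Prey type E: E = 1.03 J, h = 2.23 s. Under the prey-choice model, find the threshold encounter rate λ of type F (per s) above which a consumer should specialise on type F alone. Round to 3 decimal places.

0.130 per s

The zero-one rule: include type E iff E₂/h₂ > λE₁/(1+λh₁). Equality gives the switch point.
λE₁h₂ = E₂ + λE₂h₁ ⇒ λ = E₂/(E₁h₂ − E₂h₁) = 1.03/(11.8 − 3.852) = 0.1296 per s.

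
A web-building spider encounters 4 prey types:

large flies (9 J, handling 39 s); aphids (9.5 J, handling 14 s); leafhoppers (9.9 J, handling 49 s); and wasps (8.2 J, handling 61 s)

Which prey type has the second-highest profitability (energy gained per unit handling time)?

large flies

In descending order of E/h:
aphids: 9.5/14 = 0.679 J/s
large flies: 9/39 = 0.231 J/s
leafhoppers: 9.9/49 = 0.202 J/s
wasps: 8.2/61 = 0.134 J/s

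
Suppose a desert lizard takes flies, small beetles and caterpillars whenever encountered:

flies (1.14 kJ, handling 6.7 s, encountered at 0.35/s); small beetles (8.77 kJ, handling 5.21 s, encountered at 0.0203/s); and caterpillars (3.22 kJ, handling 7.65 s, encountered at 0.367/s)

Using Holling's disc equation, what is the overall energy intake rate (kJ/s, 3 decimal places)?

R = (0.35×1.14 + 0.0203×8.77 + 0.367×3.22) / (1 + 0.35×6.7 + 0.0203×5.21 + 0.367×7.65) = 1.759/6.258 = 0.281 kJ/s.

0.281 kJ/s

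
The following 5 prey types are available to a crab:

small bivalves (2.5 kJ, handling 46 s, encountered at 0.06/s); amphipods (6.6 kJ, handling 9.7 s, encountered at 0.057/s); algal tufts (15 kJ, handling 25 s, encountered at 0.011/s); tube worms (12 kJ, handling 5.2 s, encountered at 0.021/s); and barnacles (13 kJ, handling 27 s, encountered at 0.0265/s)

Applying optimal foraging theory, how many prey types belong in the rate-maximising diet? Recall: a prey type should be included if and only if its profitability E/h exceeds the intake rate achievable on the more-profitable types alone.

4

Profitabilities (E/h, kJ/s): tube worms 2.31, amphipods 0.68, algal tufts 0.6, barnacles 0.481, small bivalves 0.0543. Add prey in this order while the next type's profitability exceeds the intake rate on those already taken.
Rate on top 1: 0.2272. amphipods: 0.68 > 0.2272 → include.
Rate on top 2: 0.378. algal tufts: 0.6 > 0.378 → include.
Rate on top 3: 0.4095. barnacles: 0.481 > 0.4095 → include.
Rate on top 4: 0.4289. small bivalves: 0.0543 < 0.4289 → exclude; stop.
Optimal diet: tube worms, amphipods, algal tufts, barnacles — 4 of 5 types.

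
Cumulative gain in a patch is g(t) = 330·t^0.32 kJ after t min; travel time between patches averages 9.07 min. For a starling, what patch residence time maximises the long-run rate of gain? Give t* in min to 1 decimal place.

4.3 min

By the marginal value theorem, leave when the instantaneous gain rate g'(t) equals the habitat-wide average g(t)/(T + t).
g'(t) = 0.32·330·t^-0.68. Setting 0.32·330·t^-0.68 = 330·t^0.32/(9.07+t) gives 0.32(9.07+t) = t, so 0.68·t = 0.32×9.07.
t* = 0.32×9.07/0.68 = 4.268 min.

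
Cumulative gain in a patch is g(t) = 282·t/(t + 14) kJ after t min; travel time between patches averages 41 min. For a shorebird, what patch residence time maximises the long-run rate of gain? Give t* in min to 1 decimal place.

24.0 min

Maximise g(t)/(T+t): set derivative to zero → g'(t)(T+t) = g(t).
g'(t) = 282·14/(t + 14)². Setting 282·14/(t+14)² = 282t/[(t+14)(41+t)] gives 14(41+t) = t(t+14), so t² = 14×41 = 574.
t* = √574 = 23.96 min.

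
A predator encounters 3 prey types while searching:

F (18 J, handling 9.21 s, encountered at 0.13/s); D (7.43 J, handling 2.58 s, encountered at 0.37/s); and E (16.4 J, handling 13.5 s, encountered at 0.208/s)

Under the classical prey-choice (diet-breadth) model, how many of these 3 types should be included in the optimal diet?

Rank by E/h (J/s): D 2.88, F 1.95, E 1.21. Include each in turn until the next type's E/h falls below the running intake rate.
Rate on top 1: 1.406. F: 1.95 > 1.406 → include.
Rate on top 2: 1.615. E: 1.21 < 1.615 → exclude; stop.
Optimal diet: D, F — 2 of 3 types.

2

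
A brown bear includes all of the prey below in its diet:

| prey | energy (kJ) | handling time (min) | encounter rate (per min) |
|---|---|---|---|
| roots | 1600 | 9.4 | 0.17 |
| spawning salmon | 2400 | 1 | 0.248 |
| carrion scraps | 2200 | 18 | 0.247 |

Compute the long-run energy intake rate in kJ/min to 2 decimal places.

Energy encountered per unit search time: 0.17×1600 + 0.248×2400 + 0.247×2200 = 1411 kJ/min.
Handling time per unit search time: 0.17×9.4 + 0.248×1 + 0.247×18 = 6.292.
Rate = 1411/(1 + 6.292) = 193.4 kJ/min.

193.44 kJ/min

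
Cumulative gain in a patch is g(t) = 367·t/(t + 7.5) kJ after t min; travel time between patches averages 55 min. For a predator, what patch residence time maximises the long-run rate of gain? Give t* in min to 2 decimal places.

By the marginal value theorem, leave when the instantaneous gain rate g'(t) equals the habitat-wide average g(t)/(T + t).
g'(t) = 367·7.5/(t + 7.5)². Setting 367·7.5/(t+7.5)² = 367t/[(t+7.5)(55+t)] gives 7.5(55+t) = t(t+7.5), so t² = 7.5×55 = 412.5.
t* = √412.5 = 20.31 min.

20.31 min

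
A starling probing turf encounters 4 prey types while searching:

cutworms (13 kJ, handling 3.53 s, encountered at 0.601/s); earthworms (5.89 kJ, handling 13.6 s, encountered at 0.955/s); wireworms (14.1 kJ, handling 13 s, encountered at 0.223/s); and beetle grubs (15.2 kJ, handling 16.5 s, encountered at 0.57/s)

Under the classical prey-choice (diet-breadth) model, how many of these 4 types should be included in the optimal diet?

1

Profitabilities (E/h, kJ/s): cutworms 3.68, wireworms 1.08, beetle grubs 0.921, earthworms 0.433. Add prey in this order while the next type's profitability exceeds the intake rate on those already taken.
Rate on top 1: 2.503. wireworms: 1.08 < 2.503 → exclude; stop.
Optimal diet: cutworms — 1 of 4 types.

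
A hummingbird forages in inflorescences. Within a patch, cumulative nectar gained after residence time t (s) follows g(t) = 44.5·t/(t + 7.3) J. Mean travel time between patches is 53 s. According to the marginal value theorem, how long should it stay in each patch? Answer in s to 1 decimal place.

Maximise g(t)/(T+t): set derivative to zero → g'(t)(T+t) = g(t).
g'(t) = 44.5·7.3/(t + 7.3)². Setting 44.5·7.3/(t+7.3)² = 44.5t/[(t+7.3)(53+t)] gives 7.3(53+t) = t(t+7.3), so t² = 7.3×53 = 386.9.
t* = √386.9 = 19.67 s.

19.7 s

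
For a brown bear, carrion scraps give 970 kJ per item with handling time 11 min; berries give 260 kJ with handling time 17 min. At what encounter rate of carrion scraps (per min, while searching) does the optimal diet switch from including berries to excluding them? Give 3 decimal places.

0.019 per min

Drop berries once their profitability E₂/h₂ falls below the rate achievable on carrion scraps alone: E₂/h₂ = λE₁/(1 + λh₁).
Solve for λ: λE₁h₂ = E₂(1 + λh₁) → λ(E₁h₂ − E₂h₁) = E₂ → λ = E₂/(E₁h₂ − E₂h₁).
λ = 260/(970×17 − 260×11) = 260/1.363e+04 = 0.01908 per min.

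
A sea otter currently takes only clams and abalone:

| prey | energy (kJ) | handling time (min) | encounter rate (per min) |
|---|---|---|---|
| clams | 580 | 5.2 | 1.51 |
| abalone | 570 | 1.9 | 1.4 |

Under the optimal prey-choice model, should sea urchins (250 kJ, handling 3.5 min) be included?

Current rate: (1.51×580 + 1.4×570)/(1 + 1.51×5.2 + 1.4×1.9) = 145.4 kJ/min.
Profitability of sea urchins: 250/3.5 = 71.43 kJ/min.
71.43 < 145.4, so adding sea urchins would lower the average — exclude it.

No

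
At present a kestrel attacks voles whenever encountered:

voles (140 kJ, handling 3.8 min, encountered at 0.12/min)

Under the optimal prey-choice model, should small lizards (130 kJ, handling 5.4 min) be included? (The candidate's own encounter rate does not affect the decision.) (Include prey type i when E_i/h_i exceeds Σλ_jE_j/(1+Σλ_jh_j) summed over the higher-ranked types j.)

Yes

On voles alone, R = ΣλE/(1+Σλh) = 16.8/1.456 = 11.54 kJ/min.
small lizards: E/h = 130/5.4 = 24.07 kJ/min.
24.07 > 11.54, so adding small lizards raises the average — include it.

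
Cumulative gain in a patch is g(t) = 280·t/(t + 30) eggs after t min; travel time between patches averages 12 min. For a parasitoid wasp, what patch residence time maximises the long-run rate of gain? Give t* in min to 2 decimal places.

By the marginal value theorem, leave when the instantaneous gain rate g'(t) equals the habitat-wide average g(t)/(T + t).
g'(t) = 280·30/(t + 30)². Setting 280·30/(t+30)² = 280t/[(t+30)(12+t)] gives 30(12+t) = t(t+30), so t² = 30×12 = 360.
t* = √360 = 18.97 min.

18.97 min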